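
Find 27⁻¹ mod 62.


Use the extended Euclidean algorithm to write 1 = 27·s + 62·t; then s mod 62 is the inverse.
Euclidean algorithm:
  27 = 0·62 + 27
  62 = 2·27 + 8
  27 = 3·8 + 3
  8 = 2·3 + 2
  3 = 1·2 + 1
  2 = 2·1 + 0
gcd(27,62) = 1
Back-substitution gives: 27·(23) + 62·(-10) = 1
So 27⁻¹ ≡ 23 ≡ 23 (mod 62)
Check: 27 × 23 = 621 ≡ 1 (mod 62) ✓

27⁻¹ ≡ 23 (mod 62)


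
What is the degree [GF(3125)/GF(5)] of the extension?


GF(3125) = GF(5^5), so the extension degree is 5

[GF(3125)/GF(5)] = 5


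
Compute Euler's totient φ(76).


Factor n: 76 = 2^2 × 19
φ(n) = n · ∏(1 - 1/p) over distinct primes p | n
φ(76) = 76 · (1 - 1/2) · (1 - 1/19) = 36

φ(76) = 36


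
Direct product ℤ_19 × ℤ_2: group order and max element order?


|ℤ_19 × ℤ_2| = 19 × 2 = 38
Max element order = lcm(19,2) = 38
Cyclic? Yes (gcd=1)

|ℤ_19×ℤ_2| = 38, max element order = 38


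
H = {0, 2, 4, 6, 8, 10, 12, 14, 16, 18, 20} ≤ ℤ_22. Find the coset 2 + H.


2 + H = {2 + h (mod 22) : h ∈ H}
2+0=2, 2+2=4, 2+4=6, 2+6=8, 2+8=10, 2+10=12, 2+12=14, 2+14=16, 2+16=18, 2+18=20, 2+20=0
2 + H = {0, 2, 4, 6, 8, 10, 12, 14, 16, 18, 20} = 0 + H

2 + H = {0, 2, 4, 6, 8, 10, 12, 14, 16, 18, 20}


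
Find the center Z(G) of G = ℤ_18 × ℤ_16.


Z(G) = {g ∈ G | gx = xg for all x ∈ G}
Direct product of abelian groups is abelian, so Z(G) = G

Z(ℤ_18 × ℤ_16) = ℤ_18 × ℤ_16


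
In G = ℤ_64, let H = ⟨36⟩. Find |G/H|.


|⟨36⟩| = n / gcd(36, 64) = 64 / 4 = 16
H is normal (ℤ_64 is abelian).
|G/H| = |G| / |H| = 64 / 16 = 4

|G/H| = 4


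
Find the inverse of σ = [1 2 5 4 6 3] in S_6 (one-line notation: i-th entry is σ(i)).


To find σ⁻¹, swap domain and range:
σ(1) = 1 → σ⁻¹(1) = 1
σ(2) = 2 → σ⁻¹(2) = 2
σ(3) = 5 → σ⁻¹(5) = 3
σ(4) = 4 → σ⁻¹(4) = 4
σ(5) = 6 → σ⁻¹(6) = 5
σ(6) = 3 → σ⁻¹(3) = 6

σ⁻¹ = [1 2 6 4 3 5]


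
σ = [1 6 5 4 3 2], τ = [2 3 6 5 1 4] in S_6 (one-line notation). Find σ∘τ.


σ∘τ: apply τ first, then σ
1 →τ 2 →σ 6
2 →τ 3 →σ 5
3 →τ 6 →σ 2
4 →τ 5 →σ 3
5 →τ 1 →σ 1
6 →τ 4 →σ 4

σ∘τ = [6 5 2 3 1 4]


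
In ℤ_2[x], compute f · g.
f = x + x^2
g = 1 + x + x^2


Expand and collect like terms; reduce coefficients mod 2:
x^0: 0·1 = 0 ≡ 0 (mod 2)
x^1: 0·1 + 1·1 = 1 ≡ 1 (mod 2)
x^2: 0·1 + 1·1 + 1·1 = 2 ≡ 0 (mod 2)
x^3: 1·1 + 1·1 = 2 ≡ 0 (mod 2)
x^4: 1·1 = 1 ≡ 1 (mod 2)
Result: x + x^4

f · g = x + x^4


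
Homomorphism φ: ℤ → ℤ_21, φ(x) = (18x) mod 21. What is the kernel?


Kernel = preimage of identity
ker(φ) = {x ∈ ℤ : 18x ≡ 0 (mod 21)}. gcd(18,21) = 3, so 18x ≡ 0 (mod 21) ⟺ x ≡ 0 (mod 21/3 = 7). Hence ker(φ) = 7ℤ

ker(φ) = 7ℤ


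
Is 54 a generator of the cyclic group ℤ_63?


g generates ℤ_n iff gcd(g, n) = 1
gcd(54, 63) = 9
Since gcd = 9 ≠ 1, ⟨54⟩ has order 7 < 63, so 54 is not a generator.

No, 54 does not generate ℤ_63


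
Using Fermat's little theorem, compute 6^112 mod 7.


Fermat's little theorem: if p is prime and gcd(a,p)=1, then a^(p-1) ≡ 1 (mod p)
p = 7 is prime, gcd(6,7) = 1
Reduce exponent: 112 mod 6 = 4
So 6^112 ≡ 6^4 (mod 7)
6^4 mod 7 = 1

6^112 ≡ 1 (mod 7)


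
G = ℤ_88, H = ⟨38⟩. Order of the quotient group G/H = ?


|⟨38⟩| = n / gcd(38, 88) = 88 / 2 = 44
H is normal (ℤ_88 is abelian).
|G/H| = |G| / |H| = 88 / 44 = 2

|G/H| = 2


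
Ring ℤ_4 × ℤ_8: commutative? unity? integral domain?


Direct product ring; commutative with unity (1,1); but (1,0)·(0,1) = (0,0) gives zero divisors, so not an integral domain
Commutative: Yes
Integral domain: No
Has unity: Yes

ℤ_4 × ℤ_8: Commutative=Yes, Unity=Yes


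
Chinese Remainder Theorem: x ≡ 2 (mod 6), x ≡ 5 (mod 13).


m₁ = 6, m₂ = 13, gcd = 1, so CRT applies. M = m₁·m₂ = 78
Let M₁ = M/m₁ = 13, M₂ = M/m₂ = 6
Find y₁ ≡ M₁⁻¹ (mod m₁): 13⁻¹ ≡ 1 (mod 6)
Find y₂ ≡ M₂⁻¹ (mod m₂): 6⁻¹ ≡ 11 (mod 13)
x = a₁·M₁·y₁ + a₂·M₂·y₂ = 2·13·1 + 5·6·11 = 356
Reduce mod 78: x ≡ 44
Check: 44 mod 6 = 2 ✓, 44 mod 13 = 5 ✓

x ≡ 44 (mod 78)


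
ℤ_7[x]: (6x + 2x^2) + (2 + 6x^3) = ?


Add coefficients mod 7:
x^0: 0 + 2 = 2 (mod 7)
x^1: 6 + 0 = 6 (mod 7)
x^2: 2 + 0 = 2 (mod 7)
x^3: 0 + 6 = 6 (mod 7)
Result: 2 + 6x + 2x^2 + 6x^3

f + g = 2 + 6x + 2x^2 + 6x^3


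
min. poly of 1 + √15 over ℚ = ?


Let α = 1 + √15. Then α - 1 = √15, so (α - 1)² = 15, giving α² - 2α - 14 = 0. Degree 2 and α ∉ ℚ, so this is the minimal polynomial.

Minimal polynomial: x² - 2x - 14


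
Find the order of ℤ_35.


ℤ_n has n elements.

|ℤ_35| = 35


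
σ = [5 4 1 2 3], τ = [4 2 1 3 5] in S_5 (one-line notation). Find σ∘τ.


σ∘τ: apply τ first, then σ
1 →τ 4 →σ 2
2 →τ 2 →σ 4
3 →τ 1 →σ 5
4 →τ 3 →σ 1
5 →τ 5 →σ 3

σ∘τ = [2 4 5 1 3]


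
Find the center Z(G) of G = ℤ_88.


Z(G) = {g ∈ G | gx = xg for all x ∈ G}
ℤ_88 is abelian, so Z(G) = G

Z(ℤ_88) = ℤ_88


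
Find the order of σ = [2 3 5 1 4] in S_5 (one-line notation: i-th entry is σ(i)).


Cycle decomposition: (1 2 3 5 4)
Cycle lengths: 5
Order = lcm(5) = 5

ord(σ) = 5


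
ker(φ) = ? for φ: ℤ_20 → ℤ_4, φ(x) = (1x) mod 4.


Kernel = preimage of identity
ker(φ) = {x ∈ ℤ_20 : 1x ≡ 0 (mod 4)}. Since 4 | 20, φ is well-defined. The kernel is the cyclic subgroup ⟨4⟩ of ℤ_20 (order 5), i.e. {0, 4, 8, 12, 16}

ker(φ) = {0, 4, 8, 12, 16}


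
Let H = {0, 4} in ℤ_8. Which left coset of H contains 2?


2 + H = {2 + h (mod 8) : h ∈ H}
2+0=2, 2+4=6

2 + H = {2, 6}


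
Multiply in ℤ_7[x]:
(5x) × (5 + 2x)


Expand and collect like terms; reduce coefficients mod 7:
x^0: 0·5 = 0 ≡ 0 (mod 7)
x^1: 0·2 + 5·5 = 25 ≡ 4 (mod 7)
x^2: 5·2 = 10 ≡ 3 (mod 7)
Result: 4x + 3x^2

f · g = 4x + 3x^2


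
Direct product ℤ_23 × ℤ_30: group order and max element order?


|ℤ_23 × ℤ_30| = 23 × 30 = 690
Max element order = lcm(23,30) = 690
Cyclic? Yes (gcd=1)

|ℤ_23×ℤ_30| = 690, max element order = 690


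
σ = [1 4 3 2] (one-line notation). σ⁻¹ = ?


To find σ⁻¹, swap domain and range:
σ(1) = 1 → σ⁻¹(1) = 1
σ(2) = 4 → σ⁻¹(4) = 2
σ(3) = 3 → σ⁻¹(3) = 3
σ(4) = 2 → σ⁻¹(2) = 4

σ⁻¹ = [1 4 3 2]


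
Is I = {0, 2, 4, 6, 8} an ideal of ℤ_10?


Check ideal conditions for I = {0, 2, 4, 6, 8} in ℤ_10:
(1) I is an additive subgroup? Yes
(2) For r ∈ ℤ_10 and a ∈ I: r·a ∈ I? Yes

Yes, I is an ideal of ℤ_10


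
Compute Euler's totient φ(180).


Factor n: 180 = 2^2 × 3^2 × 5
φ(n) = n · ∏(1 - 1/p) over distinct primes p | n
φ(180) = 180 · (1 - 1/2) · (1 - 1/3) · (1 - 1/5) = 48

φ(180) = 48


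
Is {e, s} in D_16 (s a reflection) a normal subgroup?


H = {e, s} in D_16 (s a reflection)
r·s·r⁻¹ = sr⁻² ≠ s for n ≥ 3, so {e, s} is not closed under conjugation

No, not a normal subgroup


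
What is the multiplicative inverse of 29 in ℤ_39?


Use the extended Euclidean algorithm to write 1 = 29·s + 39·t; then s mod 39 is the inverse.
Euclidean algorithm:
  29 = 0·39 + 29
  39 = 1·29 + 10
  29 = 2·10 + 9
  10 = 1·9 + 1
  9 = 9·1 + 0
gcd(29,39) = 1
Back-substitution gives: 29·(-4) + 39·(3) = 1
So 29⁻¹ ≡ -4 ≡ 35 (mod 39)
Check: 29 × 35 = 1015 ≡ 1 (mod 39) ✓

29⁻¹ ≡ 35 (mod 39)


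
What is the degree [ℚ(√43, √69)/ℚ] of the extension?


[ℚ(√43,√69):ℚ] = [ℚ(√43,√69):ℚ(√43)]·[ℚ(√43):ℚ] = 2·2 = 4

[ℚ(√43, √69)/ℚ] = 4


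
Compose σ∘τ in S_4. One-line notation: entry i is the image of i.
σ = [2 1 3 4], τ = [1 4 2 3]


σ∘τ: apply τ first, then σ
1 →τ 1 →σ 2
2 →τ 4 →σ 4
3 →τ 2 →σ 1
4 →τ 3 →σ 3

σ∘τ = [2 4 1 3]


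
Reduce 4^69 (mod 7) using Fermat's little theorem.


Fermat's little theorem: if p is prime and gcd(a,p)=1, then a^(p-1) ≡ 1 (mod p)
p = 7 is prime, gcd(4,7) = 1
Reduce exponent: 69 mod 6 = 3
So 4^69 ≡ 4^3 (mod 7)
4^3 mod 7 = 1

4^69 ≡ 1 (mod 7)


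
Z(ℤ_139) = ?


Z(G) = {g ∈ G | gx = xg for all x ∈ G}
ℤ_139 is abelian, so Z(G) = G

Z(ℤ_139) = ℤ_139


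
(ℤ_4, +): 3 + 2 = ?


Operation: addition mod 4
3 + 2 = (a + b) mod 4 with a = 3, b = 2

3 + 2 = 1


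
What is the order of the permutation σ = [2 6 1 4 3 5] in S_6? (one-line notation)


Cycle decomposition: (1 2 6 5 3)
Cycle lengths: 5
Order = lcm(5) = 5

ord(σ) = 5


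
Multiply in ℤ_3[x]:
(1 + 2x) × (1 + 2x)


Expand and collect like terms; reduce coefficients mod 3:
x^0: 1·1 = 1 ≡ 1 (mod 3)
x^1: 1·2 + 2·1 = 4 ≡ 1 (mod 3)
x^2: 2·2 = 4 ≡ 1 (mod 3)
Result: 1 + x + x^2

f · g = 1 + x + x^2


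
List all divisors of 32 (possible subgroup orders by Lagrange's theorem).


Lagrange's theorem: |H| divides |G|
|G| = 32
Divisors of 32: 1, 2, 4, 8, 16, 32

Possible subgroup orders: {1, 2, 4, 8, 16, 32}


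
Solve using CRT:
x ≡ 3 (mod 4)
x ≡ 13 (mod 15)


m₁ = 4, m₂ = 15, gcd = 1, so CRT applies. M = m₁·m₂ = 60
Let M₁ = M/m₁ = 15, M₂ = M/m₂ = 4
Find y₁ ≡ M₁⁻¹ (mod m₁): 15⁻¹ ≡ 3 (mod 4)
Find y₂ ≡ M₂⁻¹ (mod m₂): 4⁻¹ ≡ 4 (mod 15)
x = a₁·M₁·y₁ + a₂·M₂·y₂ = 3·15·3 + 13·4·4 = 343
Reduce mod 60: x ≡ 43
Check: 43 mod 4 = 3 ✓, 43 mod 15 = 13 ✓

x ≡ 43 (mod 60)


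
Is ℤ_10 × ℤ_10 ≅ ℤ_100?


Comparing ℤ_10 × ℤ_10 and ℤ_100:
gcd(10,10) = 10 ≠ 1. Max element order in ℤ_10×ℤ_10 is lcm(10,10) = 10 < 100, so it has no element of order 100

No, ℤ_10 × ℤ_10 ≇ ℤ_100


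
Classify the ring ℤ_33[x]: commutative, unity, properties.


ℤ_33 has zero divisors (3·11 ≡ 0), and these lift to constant zero divisors in ℤ_33[x]; so not an integral domain
Commutative: Yes
Integral domain: No
Has unity: Yes

ℤ_33[x]: Commutative=Yes, Unity=Yes


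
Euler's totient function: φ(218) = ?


Factor n: 218 = 2 × 109
φ(n) = n · ∏(1 - 1/p) over distinct primes p | n
φ(218) = 218 · (1 - 1/2) · (1 - 1/109) = 108

φ(218) = 108


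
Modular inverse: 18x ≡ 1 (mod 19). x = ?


Use the extended Euclidean algorithm to write 1 = 18·s + 19·t; then s mod 19 is the inverse.
Euclidean algorithm:
  18 = 0·19 + 18
  19 = 1·18 + 1
  18 = 18·1 + 0
gcd(18,19) = 1
Back-substitution gives: 18·(-1) + 19·(1) = 1
So 18⁻¹ ≡ -1 ≡ 18 (mod 19)
Check: 18 × 18 = 324 ≡ 1 (mod 19) ✓

18⁻¹ ≡ 18 (mod 19)


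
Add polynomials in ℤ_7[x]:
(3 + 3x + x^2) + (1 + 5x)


Add coefficients mod 7:
x^0: 3 + 1 = 4 (mod 7)
x^1: 3 + 5 = 1 (mod 7)
x^2: 1 + 0 = 1 (mod 7)
Result: 4 + x + x^2

f + g = 4 + x + x^2


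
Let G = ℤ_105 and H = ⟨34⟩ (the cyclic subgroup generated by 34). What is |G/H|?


|⟨34⟩| = n / gcd(34, 105) = 105 / 1 = 105
H is normal (ℤ_105 is abelian).
|G/H| = |G| / |H| = 105 / 105 = 1

|G/H| = 1


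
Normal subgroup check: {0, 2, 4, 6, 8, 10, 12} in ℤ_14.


H = {0, 2, 4, 6, 8, 10, 12} in ℤ_14
ℤ_14 is abelian; every subgroup of an abelian group is normal

Yes, normal subgroup


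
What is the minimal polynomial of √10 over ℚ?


√10 satisfies x² - 10 = 0, irreducible over ℚ since 10 is squarefree

Minimal polynomial: x² - 10


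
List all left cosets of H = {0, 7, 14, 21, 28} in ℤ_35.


H = {0, 7, 14, 21, 28}, |H| = 5
Number of cosets = |G|/|H| = 35/5 = 7
0 + H = {0, 7, 14, 21, 28}
1 + H = {1, 8, 15, 22, 29}
2 + H = {2, 9, 16, 23, 30}
3 + H = {3, 10, 17, 24, 31}
4 + H = {4, 11, 18, 25, 32}
5 + H = {5, 12, 19, 26, 33}
6 + H = {6, 13, 20, 27, 34}

Cosets: 0+H={0,7,14,21,28}; 1+H={1,8,15,22,29}; 2+H={2,9,16,23,30}; 3+H={3,10,17,24,31}; 4+H={4,11,18,25,32}; 5+H={5,12,19,26,33}; 6+H={6,13,20,27,34}


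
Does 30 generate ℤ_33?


g generates ℤ_n iff gcd(g, n) = 1
gcd(30, 33) = 3
Since gcd = 3 ≠ 1, ⟨30⟩ has order 11 < 33, so 30 is not a generator.

No, 30 does not generate ℤ_33


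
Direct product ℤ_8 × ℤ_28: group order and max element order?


|ℤ_8 × ℤ_28| = 8 × 28 = 224
Max element order = lcm(8,28) = 56
Cyclic? No (gcd=4)

|ℤ_8×ℤ_28| = 224, max element order = 56


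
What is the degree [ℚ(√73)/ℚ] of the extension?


√73 has minimal polynomial x² - 73 (irreducible over ℚ since 73 is squarefree)

[ℚ(√73)/ℚ] = 2


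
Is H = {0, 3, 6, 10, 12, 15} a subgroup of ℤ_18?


Subgroup test for H = {0, 3, 6, 10, 12, 15} in (ℤ_18, +):
(1) 0 ∈ H? Yes
(2) Closure: for all a,b ∈ H, (a+b) mod 18 ∈ H? No  [counterexample: 3 + 6 = 9 ∉ H]
(3) Inverses: for all a ∈ H, -a mod 18 ∈ H? No

No, H is not a subgroup of ℤ_18


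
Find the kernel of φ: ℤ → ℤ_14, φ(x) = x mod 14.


Kernel = preimage of identity
ker(φ) = {x ∈ ℤ : x ≡ 0 (mod 14)} = 14ℤ = {0, ±14, ±28, ...}

ker(φ) = 14ℤ


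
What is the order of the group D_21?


|D_n| = 2n (n rotations and n reflections)
|D_21| = 2×21 = 42

|D_21| = 42


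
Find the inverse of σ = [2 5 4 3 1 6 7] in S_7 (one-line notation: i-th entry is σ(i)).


To find σ⁻¹, swap domain and range:
σ(1) = 2 → σ⁻¹(2) = 1
σ(2) = 5 → σ⁻¹(5) = 2
σ(3) = 4 → σ⁻¹(4) = 3
σ(4) = 3 → σ⁻¹(3) = 4
σ(5) = 1 → σ⁻¹(1) = 5
σ(6) = 6 → σ⁻¹(6) = 6
σ(7) = 7 → σ⁻¹(7) = 7

σ⁻¹ = [5 1 4 3 2 6 7]


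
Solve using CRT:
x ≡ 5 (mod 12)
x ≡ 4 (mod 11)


m₁ = 12, m₂ = 11, gcd = 1, so CRT applies. M = m₁·m₂ = 132
Let M₁ = M/m₁ = 11, M₂ = M/m₂ = 12
Find y₁ ≡ M₁⁻¹ (mod m₁): 11⁻¹ ≡ 11 (mod 12)
Find y₂ ≡ M₂⁻¹ (mod m₂): 12⁻¹ ≡ 1 (mod 11)
x = a₁·M₁·y₁ + a₂·M₂·y₂ = 5·11·11 + 4·12·1 = 653
Reduce mod 132: x ≡ 125
Check: 125 mod 12 = 5 ✓, 125 mod 11 = 4 ✓

x ≡ 125 (mod 132)


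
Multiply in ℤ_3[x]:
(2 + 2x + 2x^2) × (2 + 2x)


Expand and collect like terms; reduce coefficients mod 3:
x^0: 2·2 = 4 ≡ 1 (mod 3)
x^1: 2·2 + 2·2 = 8 ≡ 2 (mod 3)
x^2: 2·2 + 2·2 = 8 ≡ 2 (mod 3)
x^3: 2·2 = 4 ≡ 1 (mod 3)
Result: 1 + 2x + 2x^2 + x^3

f · g = 1 + 2x + 2x^2 + x^3


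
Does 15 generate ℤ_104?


g generates ℤ_n iff gcd(g, n) = 1
gcd(15, 104) = 1
Since gcd = 1, 15 is a generator.

Yes, 15 generates ℤ_104


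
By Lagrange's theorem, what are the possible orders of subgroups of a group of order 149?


Lagrange's theorem: |H| divides |G|
|G| = 149
Divisors of 149: 1, 149

Possible subgroup orders: {1, 149}


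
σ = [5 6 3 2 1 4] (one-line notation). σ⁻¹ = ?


To find σ⁻¹, swap domain and range:
σ(1) = 5 → σ⁻¹(5) = 1
σ(2) = 6 → σ⁻¹(6) = 2
σ(3) = 3 → σ⁻¹(3) = 3
σ(4) = 2 → σ⁻¹(2) = 4
σ(5) = 1 → σ⁻¹(1) = 5
σ(6) = 4 → σ⁻¹(4) = 6

σ⁻¹ = [5 4 3 6 1 2]


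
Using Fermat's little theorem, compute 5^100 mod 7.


Fermat's little theorem: if p is prime and gcd(a,p)=1, then a^(p-1) ≡ 1 (mod p)
p = 7 is prime, gcd(5,7) = 1
Reduce exponent: 100 mod 6 = 4
So 5^100 ≡ 5^4 (mod 7)
5^4 mod 7 = 2

5^100 ≡ 2 (mod 7)


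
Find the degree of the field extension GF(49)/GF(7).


GF(49) = GF(7^2), so the extension degree is 2

[GF(49)/GF(7)] = 2


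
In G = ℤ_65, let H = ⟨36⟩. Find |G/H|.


|⟨36⟩| = n / gcd(36, 65) = 65 / 1 = 65
H is normal (ℤ_65 is abelian).
|G/H| = |G| / |H| = 65 / 65 = 1

|G/H| = 1


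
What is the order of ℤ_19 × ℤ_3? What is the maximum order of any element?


|ℤ_19 × ℤ_3| = 19 × 3 = 57
Max element order = lcm(19,3) = 57
Cyclic? Yes (gcd=1)

|ℤ_19×ℤ_3| = 57, max element order = 57


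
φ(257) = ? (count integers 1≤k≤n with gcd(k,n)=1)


Factor n: 257 = 257
φ(n) = n · ∏(1 - 1/p) over distinct primes p | n
φ(257) = 257 · (1 - 1/257) = 256

φ(257) = 256


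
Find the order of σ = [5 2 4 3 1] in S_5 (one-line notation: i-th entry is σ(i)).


Cycle decomposition: (1 5) (3 4)
Cycle lengths: 2, 2
Order = lcm(2, 2) = 2

ord(σ) = 2


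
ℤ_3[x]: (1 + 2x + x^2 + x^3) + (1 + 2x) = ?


Add coefficients mod 3:
x^0: 1 + 1 = 2 (mod 3)
x^1: 2 + 2 = 1 (mod 3)
x^2: 1 + 0 = 1 (mod 3)
x^3: 1 + 0 = 1 (mod 3)
Result: 2 + x + x^2 + x^3

f + g = 2 + x + x^2 + x^3


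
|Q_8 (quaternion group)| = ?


Q_8 = {±1, ±i, ±j, ±k}
|Q_8| = 8

|Q_8 (quaternion group)| = 8


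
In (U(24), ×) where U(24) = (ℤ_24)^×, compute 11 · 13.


Operation: multiplication mod 24
11 · 13 = (a × b) mod 24 with a = 11, b = 13

11 · 13 = 23


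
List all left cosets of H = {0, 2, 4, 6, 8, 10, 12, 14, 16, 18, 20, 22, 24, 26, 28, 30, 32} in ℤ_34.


H = {0, 2, 4, 6, 8, 10, 12, 14, 16, 18, 20, 22, 24, 26, 28, 30, 32}, |H| = 17
Number of cosets = |G|/|H| = 34/17 = 2
0 + H = {0, 2, 4, 6, 8, 10, 12, 14, 16, 18, 20, 22, 24, 26, 28, 30, 32}
1 + H = {1, 3, 5, 7, 9, 11, 13, 15, 17, 19, 21, 23, 25, 27, 29, 31, 33}

Cosets: 0+H={0,2,4,6,8,10,12,14,16,18,20,22,24,26,28,30,32}; 1+H={1,3,5,7,9,11,13,15,17,19,21,23,25,27,29,31,33}


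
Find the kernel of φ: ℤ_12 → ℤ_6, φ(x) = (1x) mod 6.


Kernel = preimage of identity
ker(φ) = {x ∈ ℤ_12 : 1x ≡ 0 (mod 6)}. Since 6 | 12, φ is well-defined. The kernel is the cyclic subgroup ⟨6⟩ of ℤ_12 (order 2), i.e. {0, 6}

ker(φ) = {0, 6}


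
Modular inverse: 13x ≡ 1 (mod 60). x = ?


Use the extended Euclidean algorithm to write 1 = 13·s + 60·t; then s mod 60 is the inverse.
Euclidean algorithm:
  13 = 0·60 + 13
  60 = 4·13 + 8
  13 = 1·8 + 5
  8 = 1·5 + 3
  5 = 1·3 + 2
  3 = 1·2 + 1
  2 = 2·1 + 0
gcd(13,60) = 1
Back-substitution gives: 13·(-23) + 60·(5) = 1
So 13⁻¹ ≡ -23 ≡ 37 (mod 60)
Check: 13 × 37 = 481 ≡ 1 (mod 60) ✓

13⁻¹ ≡ 37 (mod 60)


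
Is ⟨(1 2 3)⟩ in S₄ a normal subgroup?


H = ⟨(1 2 3)⟩ in S₄
(1 4)(1 2 3)(1 4)⁻¹ = (4 2 3) ∉ ⟨(1 2 3)⟩

No, not a normal subgroup


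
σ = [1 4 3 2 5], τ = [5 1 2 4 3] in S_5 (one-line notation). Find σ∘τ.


σ∘τ: apply τ first, then σ
1 →τ 5 →σ 5
2 →τ 1 →σ 1
3 →τ 2 →σ 4
4 →τ 4 →σ 2
5 →τ 3 →σ 3

σ∘τ = [5 1 4 2 3]


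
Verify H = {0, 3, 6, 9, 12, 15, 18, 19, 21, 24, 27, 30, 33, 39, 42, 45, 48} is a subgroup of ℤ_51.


Subgroup test for H = {0, 3, 6, 9, 12, 15, 18, 19, 21, 24, 27, 30, 33, 39, 42, 45, 48} in (ℤ_51, +):
(1) 0 ∈ H? Yes
(2) Closure: for all a,b ∈ H, (a+b) mod 51 ∈ H? No  [counterexample: 3 + 19 = 22 ∉ H]
(3) Inverses: for all a ∈ H, -a mod 51 ∈ H? No

No, H is not a subgroup of ℤ_51


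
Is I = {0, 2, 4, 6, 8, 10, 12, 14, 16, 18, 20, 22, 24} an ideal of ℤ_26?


Check ideal conditions for I = {0, 2, 4, 6, 8, 10, 12, 14, 16, 18, 20, 22, 24} in ℤ_26:
(1) I is an additive subgroup? Yes
(2) For r ∈ ℤ_26 and a ∈ I: r·a ∈ I? Yes

Yes, I is an ideal of ℤ_26


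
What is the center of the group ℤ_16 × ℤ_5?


Z(G) = {g ∈ G | gx = xg for all x ∈ G}
Direct product of abelian groups is abelian, so Z(G) = G

Z(ℤ_16 × ℤ_5) = ℤ_16 × ℤ_5


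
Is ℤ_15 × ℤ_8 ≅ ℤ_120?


Comparing ℤ_15 × ℤ_8 and ℤ_120:
gcd(15,8) = 1, so ℤ_15 × ℤ_8 ≅ ℤ_120 (CRT)

Yes, ℤ_15 × ℤ_8 ≅ ℤ_120


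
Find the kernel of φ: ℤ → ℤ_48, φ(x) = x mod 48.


Kernel = preimage of identity
ker(φ) = {x ∈ ℤ : x ≡ 0 (mod 48)} = 48ℤ = {0, ±48, ±96, ...}

ker(φ) = 48ℤ


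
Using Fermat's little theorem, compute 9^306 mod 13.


Fermat's little theorem: if p is prime and gcd(a,p)=1, then a^(p-1) ≡ 1 (mod p)
p = 13 is prime, gcd(9,13) = 1
Reduce exponent: 306 mod 12 = 6
So 9^306 ≡ 9^6 (mod 13)
9^6 mod 13 = 1

9^306 ≡ 1 (mod 13)


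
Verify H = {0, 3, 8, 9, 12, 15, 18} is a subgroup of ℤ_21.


Subgroup test for H = {0, 3, 8, 9, 12, 15, 18} in (ℤ_21, +):
(1) 0 ∈ H? Yes
(2) Closure: for all a,b ∈ H, (a+b) mod 21 ∈ H? No  [counterexample: 3 + 3 = 6 ∉ H]
(3) Inverses: for all a ∈ H, -a mod 21 ∈ H? No

No, H is not a subgroup of ℤ_21


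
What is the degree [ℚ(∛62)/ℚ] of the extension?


∛62 has minimal polynomial x³ - 62 (irreducible over ℚ since 62 is not a perfect cube)

[ℚ(∛62)/ℚ] = 3


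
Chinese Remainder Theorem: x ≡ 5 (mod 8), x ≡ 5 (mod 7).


m₁ = 8, m₂ = 7, gcd = 1, so CRT applies. M = m₁·m₂ = 56
Let M₁ = M/m₁ = 7, M₂ = M/m₂ = 8
Find y₁ ≡ M₁⁻¹ (mod m₁): 7⁻¹ ≡ 7 (mod 8)
Find y₂ ≡ M₂⁻¹ (mod m₂): 8⁻¹ ≡ 1 (mod 7)
x = a₁·M₁·y₁ + a₂·M₂·y₂ = 5·7·7 + 5·8·1 = 285
Reduce mod 56: x ≡ 5
Check: 5 mod 8 = 5 ✓, 5 mod 7 = 5 ✓

x ≡ 5 (mod 56)


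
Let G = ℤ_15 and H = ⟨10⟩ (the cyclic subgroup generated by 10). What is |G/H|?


|⟨10⟩| = n / gcd(10, 15) = 15 / 5 = 3
H is normal (ℤ_15 is abelian).
|G/H| = |G| / |H| = 15 / 3 = 5

|G/H| = 5


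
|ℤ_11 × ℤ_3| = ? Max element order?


|ℤ_11 × ℤ_3| = 11 × 3 = 33
Max element order = lcm(11,3) = 33
Cyclic? Yes (gcd=1)

|ℤ_11×ℤ_3| = 33, max element order = 33


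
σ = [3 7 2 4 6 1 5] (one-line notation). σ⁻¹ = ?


To find σ⁻¹, swap domain and range:
σ(1) = 3 → σ⁻¹(3) = 1
σ(2) = 7 → σ⁻¹(7) = 2
σ(3) = 2 → σ⁻¹(2) = 3
σ(4) = 4 → σ⁻¹(4) = 4
σ(5) = 6 → σ⁻¹(6) = 5
σ(6) = 1 → σ⁻¹(1) = 6
σ(7) = 5 → σ⁻¹(5) = 7

σ⁻¹ = [6 3 1 4 7 5 2]


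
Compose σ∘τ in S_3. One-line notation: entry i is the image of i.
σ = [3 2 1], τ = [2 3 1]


σ∘τ: apply τ first, then σ
1 →τ 2 →σ 2
2 →τ 3 →σ 1
3 →τ 1 →σ 3

σ∘τ = [2 1 3]


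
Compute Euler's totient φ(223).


Factor n: 223 = 223
φ(n) = n · ∏(1 - 1/p) over distinct primes p | n
φ(223) = 223 · (1 - 1/223) = 222

φ(223) = 222


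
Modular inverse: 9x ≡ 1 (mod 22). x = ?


Use the extended Euclidean algorithm to write 1 = 9·s + 22·t; then s mod 22 is the inverse.
Euclidean algorithm:
  9 = 0·22 + 9
  22 = 2·9 + 4
  9 = 2·4 + 1
  4 = 4·1 + 0
gcd(9,22) = 1
Back-substitution gives: 9·(5) + 22·(-2) = 1
So 9⁻¹ ≡ 5 ≡ 5 (mod 22)
Check: 9 × 5 = 45 ≡ 1 (mod 22) ✓

9⁻¹ ≡ 5 (mod 22)


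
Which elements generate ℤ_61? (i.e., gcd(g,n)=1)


g generates ℤ_n iff gcd(g,n) = 1
Prime factors of 61: 61
Generators are g ∈ {1,...,60} not divisible by any of these primes.
Generators: {1, 2, 3, 4, 5, 6, 7, 8, 9, 10, 11, 12, 13, 14, 15, 16, 17, 18, 19, 20, 21, 22, 23, 24, 25, 26, 27, 28, 29, 30, 31, 32, 33, 34, 35, 36, 37, 38, 39, 40, 41, 42, 43, 44, 45, 46, 47, 48, 49, 50, 51, 52, 53, 54, 55, 56, 57, 58, 59, 60}
Number of generators = φ(61) = 60

Generators of ℤ_61 = {1, 2, 3, 4, 5, 6, 7, 8, 9, 10, 11, 12, 13, 14, 15, 16, 17, 18, 19, 20, 21, 22, 23, 24, 25, 26, 27, 28, 29, 30, 31, 32, 33, 34, 35, 36, 37, 38, 39, 40, 41, 42, 43, 44, 45, 46, 47, 48, 49, 50, 51, 52, 53, 54, 55, 56, 57, 58, 59, 60}


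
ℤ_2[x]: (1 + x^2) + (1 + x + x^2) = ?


Add coefficients mod 2:
x^0: 1 + 1 = 0 (mod 2)
x^1: 0 + 1 = 1 (mod 2)
x^2: 1 + 1 = 0 (mod 2)
Result: x

f + g = x


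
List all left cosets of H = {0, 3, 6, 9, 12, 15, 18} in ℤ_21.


H = {0, 3, 6, 9, 12, 15, 18}, |H| = 7
Number of cosets = |G|/|H| = 21/7 = 3
0 + H = {0, 3, 6, 9, 12, 15, 18}
1 + H = {1, 4, 7, 10, 13, 16, 19}
2 + H = {2, 5, 8, 11, 14, 17, 20}

Cosets: 0+H={0,3,6,9,12,15,18}; 1+H={1,4,7,10,13,16,19}; 2+H={2,5,8,11,14,17,20}


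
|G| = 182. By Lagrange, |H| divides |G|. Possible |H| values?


Lagrange's theorem: |H| divides |G|
|G| = 182
Divisors of 182: 1, 2, 7, 13, 14, 26, 91, 182

Possible subgroup orders: {1, 2, 7, 13, 14, 26, 91, 182}


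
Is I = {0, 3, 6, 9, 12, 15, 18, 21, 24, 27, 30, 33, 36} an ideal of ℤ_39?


Check ideal conditions for I = {0, 3, 6, 9, 12, 15, 18, 21, 24, 27, 30, 33, 36} in ℤ_39:
(1) I is an additive subgroup? Yes
(2) For r ∈ ℤ_39 and a ∈ I: r·a ∈ I? Yes

Yes, I is an ideal of ℤ_39


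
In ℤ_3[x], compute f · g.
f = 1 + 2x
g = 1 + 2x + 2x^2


Expand and collect like terms; reduce coefficients mod 3:
x^0: 1·1 = 1 ≡ 1 (mod 3)
x^1: 1·2 + 2·1 = 4 ≡ 1 (mod 3)
x^2: 1·2 + 2·2 = 6 ≡ 0 (mod 3)
x^3: 2·2 = 4 ≡ 1 (mod 3)
Result: 1 + x + x^3

f · g = 1 + x + x^3


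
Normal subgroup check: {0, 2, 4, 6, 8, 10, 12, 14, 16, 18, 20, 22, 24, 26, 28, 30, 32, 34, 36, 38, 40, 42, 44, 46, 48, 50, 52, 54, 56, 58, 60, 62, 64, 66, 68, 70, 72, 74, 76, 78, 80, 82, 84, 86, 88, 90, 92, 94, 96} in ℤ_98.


H = {0, 2, 4, 6, 8, 10, 12, 14, 16, 18, 20, 22, 24, 26, 28, 30, 32, 34, 36, 38, 40, 42, 44, 46, 48, 50, 52, 54, 56, 58, 60, 62, 64, 66, 68, 70, 72, 74, 76, 78, 80, 82, 84, 86, 88, 90, 92, 94, 96} in ℤ_98
ℤ_98 is abelian; every subgroup of an abelian group is normal

Yes, normal subgroup


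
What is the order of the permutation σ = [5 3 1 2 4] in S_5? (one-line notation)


Cycle decomposition: (1 5 4 2 3)
Cycle lengths: 5
Order = lcm(5) = 5

ord(σ) = 5


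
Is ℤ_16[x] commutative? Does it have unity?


ℤ_16 has zero divisors (2·8 ≡ 0), and these lift to constant zero divisors in ℤ_16[x]; so not an integral domain
Commutative: Yes
Integral domain: No
Has unity: Yes

ℤ_16[x]: Commutative=Yes, Unity=Yes


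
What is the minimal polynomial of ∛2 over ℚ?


∛2 satisfies x³ - 2 = 0, irreducible over ℚ (no rational root; 2 is not a perfect cube)

Minimal polynomial: x³ - 2


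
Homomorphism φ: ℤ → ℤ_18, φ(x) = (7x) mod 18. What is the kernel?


Kernel = preimage of identity
ker(φ) = {x ∈ ℤ : 7x ≡ 0 (mod 18)}. gcd(7,18) = 1, so 7x ≡ 0 (mod 18) ⟺ x ≡ 0 (mod 18/1 = 18). Hence ker(φ) = 18ℤ

ker(φ) = 18ℤ


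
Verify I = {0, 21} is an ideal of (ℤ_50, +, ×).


Check ideal conditions for I = {0, 21} in ℤ_50:
(1) I is an additive subgroup? No
(2) For r ∈ ℤ_50 and a ∈ I: r·a ∈ I? No  [counterexample: r=2, a=21, r·a mod 50 = 42 ∉ I]

No, I is not an ideal of ℤ_50


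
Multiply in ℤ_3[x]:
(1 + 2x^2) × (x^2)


Expand and collect like terms; reduce coefficients mod 3:
x^0: 1·0 = 0 ≡ 0 (mod 3)
x^1: 1·0 + 0·0 = 0 ≡ 0 (mod 3)
x^2: 1·1 + 0·0 + 2·0 = 1 ≡ 1 (mod 3)
x^3: 0·1 + 2·0 = 0 ≡ 0 (mod 3)
x^4: 2·1 = 2 ≡ 2 (mod 3)
Result: x^2 + 2x^4

f · g = x^2 + 2x^4


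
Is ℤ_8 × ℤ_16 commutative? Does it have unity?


Direct product ring; commutative with unity (1,1); but (1,0)·(0,1) = (0,0) gives zero divisors, so not an integral domain
Commutative: Yes
Integral domain: No
Has unity: Yes

ℤ_8 × ℤ_16: Commutative=Yes, Unity=Yes


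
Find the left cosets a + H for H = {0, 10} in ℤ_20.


H = {0, 10}, |H| = 2
Number of cosets = |G|/|H| = 20/2 = 10
0 + H = {0, 10}
1 + H = {1, 11}
2 + H = {2, 12}
3 + H = {3, 13}
4 + H = {4, 14}
5 + H = {5, 15}
6 + H = {6, 16}
7 + H = {7, 17}
8 + H = {8, 18}
9 + H = {9, 19}

Cosets: 0+H={0,10}; 1+H={1,11}; 2+H={2,12}; 3+H={3,13}; 4+H={4,14}; 5+H={5,15}; 6+H={6,16}; 7+H={7,17}; 8+H={8,18}; 9+H={9,19}


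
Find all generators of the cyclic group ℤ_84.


g generates ℤ_n iff gcd(g,n) = 1
Prime factors of 84: 2, 3, 7
Generators are g ∈ {1,...,83} not divisible by any of these primes.
Generators: {1, 5, 11, 13, 17, 19, 23, 25, 29, 31, 37, 41, 43, 47, 53, 55, 59, 61, 65, 67, 71, 73, 79, 83}
Number of generators = φ(84) = 24

Generators of ℤ_84 = {1, 5, 11, 13, 17, 19, 23, 25, 29, 31, 37, 41, 43, 47, 53, 55, 59, 61, 65, 67, 71, 73, 79, 83}


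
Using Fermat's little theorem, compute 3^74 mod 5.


Fermat's little theorem: if p is prime and gcd(a,p)=1, then a^(p-1) ≡ 1 (mod p)
p = 5 is prime, gcd(3,5) = 1
Reduce exponent: 74 mod 4 = 2
So 3^74 ≡ 3^2 (mod 5)
3^2 mod 5 = 4

3^74 ≡ 4 (mod 5)


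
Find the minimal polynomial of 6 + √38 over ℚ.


Let α = 6 + √38. Then α - 6 = √38, so (α - 6)² = 38, giving α² - 12α - 2 = 0. Degree 2 and α ∉ ℚ, so this is the minimal polynomial.

Minimal polynomial: x² - 12x - 2


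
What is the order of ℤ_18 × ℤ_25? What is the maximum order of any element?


|ℤ_18 × ℤ_25| = 18 × 25 = 450
Max element order = lcm(18,25) = 450
Cyclic? Yes (gcd=1)

|ℤ_18×ℤ_25| = 450, max element order = 450


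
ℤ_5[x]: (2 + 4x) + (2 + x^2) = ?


Add coefficients mod 5:
x^0: 2 + 2 = 4 (mod 5)
x^1: 4 + 0 = 4 (mod 5)
x^2: 0 + 1 = 1 (mod 5)
Result: 4 + 4x + x^2

f + g = 4 + 4x + x^2


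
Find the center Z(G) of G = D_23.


Z(G) = {g ∈ G | gx = xg for all x ∈ G}
For odd n, Z(D_n) = {e}: no nontrivial rotation commutes with all reflections

Z(D_23) = {e}


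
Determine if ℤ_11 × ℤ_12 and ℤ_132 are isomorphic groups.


Comparing ℤ_11 × ℤ_12 and ℤ_132:
gcd(11,12) = 1, so ℤ_11 × ℤ_12 ≅ ℤ_132 (CRT)

Yes, ℤ_11 × ℤ_12 ≅ ℤ_132


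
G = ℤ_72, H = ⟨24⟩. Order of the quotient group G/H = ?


|⟨24⟩| = n / gcd(24, 72) = 72 / 24 = 3
H is normal (ℤ_72 is abelian).
|G/H| = |G| / |H| = 72 / 3 = 24

|G/H| = 24


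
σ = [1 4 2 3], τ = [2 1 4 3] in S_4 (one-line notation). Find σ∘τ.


σ∘τ: apply τ first, then σ
1 →τ 2 →σ 4
2 →τ 1 →σ 1
3 →τ 4 →σ 3
4 →τ 3 →σ 2

σ∘τ = [4 1 3 2]


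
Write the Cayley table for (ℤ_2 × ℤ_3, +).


Elements: {(0,0), (0,1), (0,2), (1,0), (1,1), (1,2)}
Operation: componentwise addition mod (2, 3)
Entry (a, b) = ((a₁+b₁) mod 2, (a₂+b₂) mod 3)

Cayley table:
      | (0,0) | (0,1) | (0,2) | (1,0) | (1,1) | (1,2)
(0,0) | (0,0) | (0,1) | (0,2) | (1,0) | (1,1) | (1,2)
(0,1) | (0,1) | (0,2) | (0,0) | (1,1) | (1,2) | (1,0)
(0,2) | (0,2) | (0,0) | (0,1) | (1,2) | (1,0) | (1,1)
(1,0) | (1,0) | (1,1) | (1,2) | (0,0) | (0,1) | (0,2)
(1,1) | (1,1) | (1,2) | (1,0) | (0,1) | (0,2) | (0,0)
(1,2) | (1,2) | (1,0) | (1,1) | (0,2) | (0,0) | (0,1)


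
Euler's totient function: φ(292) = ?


Factor n: 292 = 2^2 × 73
φ(n) = n · ∏(1 - 1/p) over distinct primes p | n
φ(292) = 292 · (1 - 1/2) · (1 - 1/73) = 144

φ(292) = 144


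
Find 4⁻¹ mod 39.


Use the extended Euclidean algorithm to write 1 = 4·s + 39·t; then s mod 39 is the inverse.
Euclidean algorithm:
  4 = 0·39 + 4
  39 = 9·4 + 3
  4 = 1·3 + 1
  3 = 3·1 + 0
gcd(4,39) = 1
Back-substitution gives: 4·(10) + 39·(-1) = 1
So 4⁻¹ ≡ 10 ≡ 10 (mod 39)
Check: 4 × 10 = 40 ≡ 1 (mod 39) ✓

4⁻¹ ≡ 10 (mod 39)


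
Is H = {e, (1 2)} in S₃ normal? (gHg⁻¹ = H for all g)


H = {e, (1 2)} in S₃
(1 3)(1 2)(1 3)⁻¹ = (2 3) ∉ {e, (1 2)}, so it is not normal

No, not a normal subgroup


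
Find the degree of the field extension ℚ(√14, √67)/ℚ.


[ℚ(√14,√67):ℚ] = [ℚ(√14,√67):ℚ(√14)]·[ℚ(√14):ℚ] = 2·2 = 4

[ℚ(√14, √67)/ℚ] = 4


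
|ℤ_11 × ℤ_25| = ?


|A × B| = |A| · |B|
|ℤ_11 × ℤ_25| = 11 × 25 = 275

|ℤ_11 × ℤ_25| = 275


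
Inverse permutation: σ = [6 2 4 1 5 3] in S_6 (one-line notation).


To find σ⁻¹, swap domain and range:
σ(1) = 6 → σ⁻¹(6) = 1
σ(2) = 2 → σ⁻¹(2) = 2
σ(3) = 4 → σ⁻¹(4) = 3
σ(4) = 1 → σ⁻¹(1) = 4
σ(5) = 5 → σ⁻¹(5) = 5
σ(6) = 3 → σ⁻¹(3) = 6

σ⁻¹ = [4 2 6 3 5 1]


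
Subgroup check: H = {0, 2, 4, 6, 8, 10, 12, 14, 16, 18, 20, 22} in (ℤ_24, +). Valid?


Subgroup test for H = {0, 2, 4, 6, 8, 10, 12, 14, 16, 18, 20, 22} in (ℤ_24, +):
(1) 0 ∈ H? Yes
(2) Closure: for all a,b ∈ H, (a+b) mod 24 ∈ H? Yes
(3) Inverses: for all a ∈ H, -a mod 24 ∈ H? Yes

Yes, H is a subgroup of ℤ_24


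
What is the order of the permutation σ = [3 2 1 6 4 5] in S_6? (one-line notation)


Cycle decomposition: (1 3) (4 6 5)
Cycle lengths: 2, 3
Order = lcm(2, 3) = 6

ord(σ) = 6


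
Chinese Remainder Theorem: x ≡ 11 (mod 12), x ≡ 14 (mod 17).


m₁ = 12, m₂ = 17, gcd = 1, so CRT applies. M = m₁·m₂ = 204
Let M₁ = M/m₁ = 17, M₂ = M/m₂ = 12
Find y₁ ≡ M₁⁻¹ (mod m₁): 17⁻¹ ≡ 5 (mod 12)
Find y₂ ≡ M₂⁻¹ (mod m₂): 12⁻¹ ≡ 10 (mod 17)
x = a₁·M₁·y₁ + a₂·M₂·y₂ = 11·17·5 + 14·12·10 = 2615
Reduce mod 204: x ≡ 167
Check: 167 mod 12 = 11 ✓, 167 mod 17 = 14 ✓

x ≡ 167 (mod 204)


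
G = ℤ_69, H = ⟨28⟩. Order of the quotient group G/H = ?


|⟨28⟩| = n / gcd(28, 69) = 69 / 1 = 69
H is normal (ℤ_69 is abelian).
|G/H| = |G| / |H| = 69 / 69 = 1

|G/H| = 1


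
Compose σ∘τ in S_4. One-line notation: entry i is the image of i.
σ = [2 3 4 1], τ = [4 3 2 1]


σ∘τ: apply τ first, then σ
1 →τ 4 →σ 1
2 →τ 3 →σ 4
3 →τ 2 →σ 3
4 →τ 1 →σ 2

σ∘τ = [1 4 3 2]


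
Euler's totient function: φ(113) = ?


Factor n: 113 = 113
φ(n) = n · ∏(1 - 1/p) over distinct primes p | n
φ(113) = 113 · (1 - 1/113) = 112

φ(113) = 112


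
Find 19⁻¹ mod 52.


Use the extended Euclidean algorithm to write 1 = 19·s + 52·t; then s mod 52 is the inverse.
Euclidean algorithm:
  19 = 0·52 + 19
  52 = 2·19 + 14
  19 = 1·14 + 5
  14 = 2·5 + 4
  5 = 1·4 + 1
  4 = 4·1 + 0
gcd(19,52) = 1
Back-substitution gives: 19·(11) + 52·(-4) = 1
So 19⁻¹ ≡ 11 ≡ 11 (mod 52)
Check: 19 × 11 = 209 ≡ 1 (mod 52) ✓

19⁻¹ ≡ 11 (mod 52)


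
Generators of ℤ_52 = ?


g generates ℤ_n iff gcd(g,n) = 1
Prime factors of 52: 2, 13
Generators are g ∈ {1,...,51} not divisible by any of these primes.
Generators: {1, 3, 5, 7, 9, 11, 15, 17, 19, 21, 23, 25, 27, 29, 31, 33, 35, 37, 41, 43, 45, 47, 49, 51}
Number of generators = φ(52) = 24

Generators of ℤ_52 = {1, 3, 5, 7, 9, 11, 15, 17, 19, 21, 23, 25, 27, 29, 31, 33, 35, 37, 41, 43, 45, 47, 49, 51}


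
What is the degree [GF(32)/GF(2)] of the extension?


GF(32) = GF(2^5), so the extension degree is 5

[GF(32)/GF(2)] = 5


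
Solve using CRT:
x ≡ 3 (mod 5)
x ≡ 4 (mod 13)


m₁ = 5, m₂ = 13, gcd = 1, so CRT applies. M = m₁·m₂ = 65
Let M₁ = M/m₁ = 13, M₂ = M/m₂ = 5
Find y₁ ≡ M₁⁻¹ (mod m₁): 13⁻¹ ≡ 2 (mod 5)
Find y₂ ≡ M₂⁻¹ (mod m₂): 5⁻¹ ≡ 8 (mod 13)
x = a₁·M₁·y₁ + a₂·M₂·y₂ = 3·13·2 + 4·5·8 = 238
Reduce mod 65: x ≡ 43
Check: 43 mod 5 = 3 ✓, 43 mod 13 = 4 ✓

x ≡ 43 (mod 65)


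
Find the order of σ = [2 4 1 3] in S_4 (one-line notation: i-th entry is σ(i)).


Cycle decomposition: (1 2 4 3)
Cycle lengths: 4
Order = lcm(4) = 4

ord(σ) = 4


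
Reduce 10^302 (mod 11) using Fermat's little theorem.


Fermat's little theorem: if p is prime and gcd(a,p)=1, then a^(p-1) ≡ 1 (mod p)
p = 11 is prime, gcd(10,11) = 1
Reduce exponent: 302 mod 10 = 2
So 10^302 ≡ 10^2 (mod 11)
10^2 mod 11 = 1

10^302 ≡ 1 (mod 11)


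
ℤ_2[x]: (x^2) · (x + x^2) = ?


Expand and collect like terms; reduce coefficients mod 2:
x^0: 0·0 = 0 ≡ 0 (mod 2)
x^1: 0·1 + 0·0 = 0 ≡ 0 (mod 2)
x^2: 0·1 + 0·1 + 1·0 = 0 ≡ 0 (mod 2)
x^3: 0·1 + 1·1 = 1 ≡ 1 (mod 2)
x^4: 1·1 = 1 ≡ 1 (mod 2)
Result: x^3 + x^4

f · g = x^3 + x^4


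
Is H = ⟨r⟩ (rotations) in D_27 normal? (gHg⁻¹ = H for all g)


H = ⟨r⟩ (rotations) in D_27
The rotation subgroup ⟨r⟩ has index 2 in D_27, so it is normal

Yes, normal subgroup


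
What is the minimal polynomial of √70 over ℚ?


√70 satisfies x² - 70 = 0, irreducible over ℚ since 70 is squarefree

Minimal polynomial: x² - 70


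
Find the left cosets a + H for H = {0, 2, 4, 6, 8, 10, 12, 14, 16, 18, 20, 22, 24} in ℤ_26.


H = {0, 2, 4, 6, 8, 10, 12, 14, 16, 18, 20, 22, 24}, |H| = 13
Number of cosets = |G|/|H| = 26/13 = 2
0 + H = {0, 2, 4, 6, 8, 10, 12, 14, 16, 18, 20, 22, 24}
1 + H = {1, 3, 5, 7, 9, 11, 13, 15, 17, 19, 21, 23, 25}

Cosets: 0+H={0,2,4,6,8,10,12,14,16,18,20,22,24}; 1+H={1,3,5,7,9,11,13,15,17,19,21,23,25}


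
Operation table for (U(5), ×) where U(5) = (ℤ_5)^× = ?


Elements: {1, 2, 3, 4}
Operation: multiplication mod 5
Entry (a, b) = (a × b) mod 5

Cayley table:
  | 1 | 2 | 3 | 4
1 | 1 | 2 | 3 | 4
2 | 2 | 4 | 1 | 3
3 | 3 | 1 | 4 | 2
4 | 4 | 3 | 2 | 1


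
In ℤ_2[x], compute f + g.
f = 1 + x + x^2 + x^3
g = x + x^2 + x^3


Add coefficients mod 2:
x^0: 1 + 0 = 1 (mod 2)
x^1: 1 + 1 = 0 (mod 2)
x^2: 1 + 1 = 0 (mod 2)
x^3: 1 + 1 = 0 (mod 2)
Result: 1

f + g = 1


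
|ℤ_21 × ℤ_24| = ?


|A × B| = |A| · |B|
|ℤ_21 × ℤ_24| = 21 × 24 = 504

|ℤ_21 × ℤ_24| = 504


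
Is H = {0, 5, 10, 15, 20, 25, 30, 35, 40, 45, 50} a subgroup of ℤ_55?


Subgroup test for H = {0, 5, 10, 15, 20, 25, 30, 35, 40, 45, 50} in (ℤ_55, +):
(1) 0 ∈ H? Yes
(2) Closure: for all a,b ∈ H, (a+b) mod 55 ∈ H? Yes
(3) Inverses: for all a ∈ H, -a mod 55 ∈ H? Yes

Yes, H is a subgroup of ℤ_55


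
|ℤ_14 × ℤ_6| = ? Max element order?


|ℤ_14 × ℤ_6| = 14 × 6 = 84
Max element order = lcm(14,6) = 42
Cyclic? No (gcd=2)

|ℤ_14×ℤ_6| = 84, max element order = 42


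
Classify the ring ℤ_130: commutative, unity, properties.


ℤ_130 is a commutative ring with unity 1; 130 = 2×65 is composite, so 2·65 ≡ 0 gives zero divisors (not an integral domain)
Commutative: Yes
Integral domain: No
Has unity: Yes

ℤ_130: Commutative=Yes, Unity=Yes


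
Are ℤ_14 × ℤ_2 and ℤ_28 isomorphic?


Comparing ℤ_14 × ℤ_2 and ℤ_28:
gcd(14,2) = 2 ≠ 1. Max element order in ℤ_14×ℤ_2 is lcm(14,2) = 14 < 28, so it has no element of order 28

No, ℤ_14 × ℤ_2 ≇ ℤ_28


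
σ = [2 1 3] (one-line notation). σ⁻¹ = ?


To find σ⁻¹, swap domain and range:
σ(1) = 2 → σ⁻¹(2) = 1
σ(2) = 1 → σ⁻¹(1) = 2
σ(3) = 3 → σ⁻¹(3) = 3

σ⁻¹ = [2 1 3]


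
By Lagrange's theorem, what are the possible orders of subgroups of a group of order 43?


Lagrange's theorem: |H| divides |G|
|G| = 43
Divisors of 43: 1, 43

Possible subgroup orders: {1, 43}


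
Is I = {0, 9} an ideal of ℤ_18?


Check ideal conditions for I = {0, 9} in ℤ_18:
(1) I is an additive subgroup? Yes
(2) For r ∈ ℤ_18 and a ∈ I: r·a ∈ I? Yes

Yes, I is an ideal of ℤ_18


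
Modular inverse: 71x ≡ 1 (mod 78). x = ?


Use the extended Euclidean algorithm to write 1 = 71·s + 78·t; then s mod 78 is the inverse.
Euclidean algorithm:
  71 = 0·78 + 71
  78 = 1·71 + 7
  71 = 10·7 + 1
  7 = 7·1 + 0
gcd(71,78) = 1
Back-substitution gives: 71·(11) + 78·(-10) = 1
So 71⁻¹ ≡ 11 ≡ 11 (mod 78)
Check: 71 × 11 = 781 ≡ 1 (mod 78) ✓

71⁻¹ ≡ 11 (mod 78)


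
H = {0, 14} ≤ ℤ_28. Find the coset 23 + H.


23 + H = {23 + h (mod 28) : h ∈ H}
23+0=23, 23+14=9
23 + H = {9, 23} = 9 + H

23 + H = {9, 23}


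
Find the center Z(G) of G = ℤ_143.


Z(G) = {g ∈ G | gx = xg for all x ∈ G}
ℤ_143 is abelian, so Z(G) = G

Z(ℤ_143) = ℤ_143


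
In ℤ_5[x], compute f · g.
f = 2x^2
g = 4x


Expand and collect like terms; reduce coefficients mod 5:
x^0: 0·0 = 0 ≡ 0 (mod 5)
x^1: 0·4 + 0·0 = 0 ≡ 0 (mod 5)
x^2: 0·4 + 2·0 = 0 ≡ 0 (mod 5)
x^3: 2·4 = 8 ≡ 3 (mod 5)
Result: 3x^3

f · g = 3x^3


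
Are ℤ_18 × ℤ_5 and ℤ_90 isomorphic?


Comparing ℤ_18 × ℤ_5 and ℤ_90:
gcd(18,5) = 1, so ℤ_18 × ℤ_5 ≅ ℤ_90 (CRT)

Yes, ℤ_18 × ℤ_5 ≅ ℤ_90


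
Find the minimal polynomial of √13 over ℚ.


√13 satisfies x² - 13 = 0, irreducible over ℚ since 13 is squarefree

Minimal polynomial: x² - 13


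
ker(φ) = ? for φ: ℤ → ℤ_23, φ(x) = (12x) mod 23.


Kernel = preimage of identity
ker(φ) = {x ∈ ℤ : 12x ≡ 0 (mod 23)}. gcd(12,23) = 1, so 12x ≡ 0 (mod 23) ⟺ x ≡ 0 (mod 23/1 = 23). Hence ker(φ) = 23ℤ

ker(φ) = 23ℤ


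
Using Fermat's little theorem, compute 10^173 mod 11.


Fermat's little theorem: if p is prime and gcd(a,p)=1, then a^(p-1) ≡ 1 (mod p)
p = 11 is prime, gcd(10,11) = 1
Reduce exponent: 173 mod 10 = 3
So 10^173 ≡ 10^3 (mod 11)
10^3 mod 11 = 10

10^173 ≡ 10 (mod 11)
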